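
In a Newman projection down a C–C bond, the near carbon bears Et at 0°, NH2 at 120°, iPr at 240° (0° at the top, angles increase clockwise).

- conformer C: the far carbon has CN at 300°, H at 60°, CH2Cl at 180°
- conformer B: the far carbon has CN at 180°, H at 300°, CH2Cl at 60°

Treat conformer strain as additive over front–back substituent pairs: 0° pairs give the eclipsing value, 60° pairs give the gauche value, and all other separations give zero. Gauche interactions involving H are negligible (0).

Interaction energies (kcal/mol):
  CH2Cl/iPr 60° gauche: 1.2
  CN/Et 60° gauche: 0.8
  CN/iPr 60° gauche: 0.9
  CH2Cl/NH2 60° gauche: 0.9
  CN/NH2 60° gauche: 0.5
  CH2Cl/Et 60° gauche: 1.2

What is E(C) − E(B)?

+0.3 kcal/mol

C (staggered): Et(0°)/CN(300°) gauche 0.8; NH2(120°)/CH2Cl(180°) gauche 0.9; iPr(240°)/CN(300°) gauche 0.9; iPr(240°)/CH2Cl(180°) gauche 1.2 → 3.8 kcal/mol.
B (staggered): Et(0°)/CH2Cl(60°) gauche 1.2; NH2(120°)/CN(180°) gauche 0.5; NH2(120°)/CH2Cl(60°) gauche 0.9; iPr(240°)/CN(180°) gauche 0.9 → 3.5 kcal/mol.
E(C) − E(B) = 3.8 − 3.5 = +0.3 kcal/mol.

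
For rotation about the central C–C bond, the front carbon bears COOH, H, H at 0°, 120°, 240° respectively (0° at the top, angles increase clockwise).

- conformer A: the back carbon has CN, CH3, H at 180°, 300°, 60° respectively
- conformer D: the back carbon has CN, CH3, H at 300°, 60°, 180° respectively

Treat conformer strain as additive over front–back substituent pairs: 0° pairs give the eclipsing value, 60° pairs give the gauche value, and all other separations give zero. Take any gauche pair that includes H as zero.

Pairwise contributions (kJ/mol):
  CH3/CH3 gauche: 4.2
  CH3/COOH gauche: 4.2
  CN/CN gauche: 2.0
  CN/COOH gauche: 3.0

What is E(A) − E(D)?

A is staggered. COOH at 0° is gauche with CH3 at 300° (4.2). Total 4.2 kJ/mol.
D is staggered. COOH at 0° is gauche with CN at 300° (3.0); COOH at 0° is gauche with CH3 at 60° (4.2). Total 7.2 kJ/mol.
E(A) − E(D) = 4.2 − 7.2 = -3.0 kJ/mol.

-3.0 kJ/mol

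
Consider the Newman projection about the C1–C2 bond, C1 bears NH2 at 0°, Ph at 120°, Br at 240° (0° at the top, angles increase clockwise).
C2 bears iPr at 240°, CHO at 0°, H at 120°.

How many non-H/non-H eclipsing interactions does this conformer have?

2

Non-H eclipsing pairs: NH2(0°)/CHO(0°); Br(240°)/iPr(240°) — 2 interactions.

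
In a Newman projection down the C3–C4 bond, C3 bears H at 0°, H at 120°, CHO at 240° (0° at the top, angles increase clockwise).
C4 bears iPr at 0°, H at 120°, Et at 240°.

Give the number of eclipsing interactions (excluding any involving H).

Non-H eclipsing pairs: CHO(240°)/Et(240°) — 1 interaction.

1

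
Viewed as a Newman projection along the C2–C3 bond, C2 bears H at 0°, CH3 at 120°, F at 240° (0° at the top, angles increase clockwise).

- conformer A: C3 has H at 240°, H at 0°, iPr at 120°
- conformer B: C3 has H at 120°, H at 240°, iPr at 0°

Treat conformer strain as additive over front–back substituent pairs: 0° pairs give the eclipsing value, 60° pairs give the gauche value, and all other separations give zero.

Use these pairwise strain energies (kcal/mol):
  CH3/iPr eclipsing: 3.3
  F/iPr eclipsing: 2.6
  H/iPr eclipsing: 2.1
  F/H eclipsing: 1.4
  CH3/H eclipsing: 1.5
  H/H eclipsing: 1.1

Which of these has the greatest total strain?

A (eclipsed): H–H eclipsed, CH3–iPr eclipsed, F–H eclipsed; 1.1 + 3.3 + 1.4 = 5.8 kcal/mol.
B (eclipsed): H–iPr eclipsed, CH3–H eclipsed, F–H eclipsed; 2.1 + 1.5 + 1.4 = 5.0 kcal/mol.
A has the highest total (5.8 kcal/mol).

A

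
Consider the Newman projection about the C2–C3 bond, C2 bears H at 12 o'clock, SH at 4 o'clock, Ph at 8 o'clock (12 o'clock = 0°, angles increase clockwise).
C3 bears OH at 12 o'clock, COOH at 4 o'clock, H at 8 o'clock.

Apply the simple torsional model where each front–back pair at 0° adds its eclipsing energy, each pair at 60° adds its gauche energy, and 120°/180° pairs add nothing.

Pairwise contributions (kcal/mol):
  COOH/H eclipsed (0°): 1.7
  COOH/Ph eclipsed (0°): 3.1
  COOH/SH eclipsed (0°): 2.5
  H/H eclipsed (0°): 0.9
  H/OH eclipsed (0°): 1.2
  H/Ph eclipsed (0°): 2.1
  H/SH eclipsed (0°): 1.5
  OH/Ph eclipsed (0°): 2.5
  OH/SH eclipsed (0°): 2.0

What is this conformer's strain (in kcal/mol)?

5.8 kcal/mol

This conformer (eclipsed): H(0°)/OH(0°) eclipsed 1.2; SH(120°)/COOH(120°) eclipsed 2.5; Ph(240°)/H(240°) eclipsed 2.1 → 5.8 kcal/mol.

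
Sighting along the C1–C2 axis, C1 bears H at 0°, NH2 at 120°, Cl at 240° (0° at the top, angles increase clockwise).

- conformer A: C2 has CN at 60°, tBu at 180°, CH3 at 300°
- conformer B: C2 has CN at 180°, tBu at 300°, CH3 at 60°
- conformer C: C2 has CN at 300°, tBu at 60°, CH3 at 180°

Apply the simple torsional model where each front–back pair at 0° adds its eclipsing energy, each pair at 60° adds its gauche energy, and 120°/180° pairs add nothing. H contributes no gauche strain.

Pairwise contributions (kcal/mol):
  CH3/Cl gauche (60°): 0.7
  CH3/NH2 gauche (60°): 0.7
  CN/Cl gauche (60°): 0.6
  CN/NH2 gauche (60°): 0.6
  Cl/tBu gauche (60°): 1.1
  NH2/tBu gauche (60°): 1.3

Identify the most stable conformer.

B

A (staggered): NH2(120°)/CN(60°) gauche 0.6; NH2(120°)/tBu(180°) gauche 1.3; Cl(240°)/tBu(180°) gauche 1.1; Cl(240°)/CH3(300°) gauche 0.7 → 3.7 kcal/mol.
B (staggered): NH2(120°)/CN(180°) gauche 0.6; NH2(120°)/CH3(60°) gauche 0.7; Cl(240°)/CN(180°) gauche 0.6; Cl(240°)/tBu(300°) gauche 1.1 → 3.0 kcal/mol.
C (staggered): NH2(120°)/tBu(60°) gauche 1.3; NH2(120°)/CH3(180°) gauche 0.7; Cl(240°)/CN(300°) gauche 0.6; Cl(240°)/CH3(180°) gauche 0.7 → 3.3 kcal/mol.
B has the lowest total (3.0 kcal/mol).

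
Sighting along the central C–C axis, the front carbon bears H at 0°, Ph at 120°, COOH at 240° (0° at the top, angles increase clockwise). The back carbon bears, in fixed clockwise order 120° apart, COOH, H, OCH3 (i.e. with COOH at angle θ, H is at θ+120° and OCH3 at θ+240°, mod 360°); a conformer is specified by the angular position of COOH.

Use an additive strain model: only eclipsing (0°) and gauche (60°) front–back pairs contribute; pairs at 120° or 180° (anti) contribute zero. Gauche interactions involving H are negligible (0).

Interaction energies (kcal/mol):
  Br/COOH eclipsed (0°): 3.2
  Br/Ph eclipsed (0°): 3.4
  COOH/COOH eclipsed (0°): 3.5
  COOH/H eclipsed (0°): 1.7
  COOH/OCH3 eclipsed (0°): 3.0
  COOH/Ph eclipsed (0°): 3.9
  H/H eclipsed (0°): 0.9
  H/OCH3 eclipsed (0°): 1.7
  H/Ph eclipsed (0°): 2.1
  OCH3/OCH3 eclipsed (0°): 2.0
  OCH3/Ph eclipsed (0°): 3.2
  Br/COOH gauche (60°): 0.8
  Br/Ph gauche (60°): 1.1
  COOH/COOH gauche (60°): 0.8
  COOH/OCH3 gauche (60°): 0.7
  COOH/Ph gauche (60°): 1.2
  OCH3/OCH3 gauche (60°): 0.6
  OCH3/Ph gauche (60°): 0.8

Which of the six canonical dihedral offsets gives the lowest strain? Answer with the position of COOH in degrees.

60°

COOH at 0° (eclipsed): H–COOH eclipsed, Ph–H eclipsed, COOH–OCH3 eclipsed; 1.7 + 2.1 + 3.0 = 6.8 kcal/mol.
COOH at 60° (staggered): Ph–COOH gauche, COOH–OCH3 gauche; 1.2 + 0.7 = 1.9 kcal/mol.
COOH at 120° (eclipsed): H–OCH3 eclipsed, Ph–COOH eclipsed, COOH–H eclipsed; 1.7 + 3.9 + 1.7 = 7.3 kcal/mol.
COOH at 180° (staggered): Ph–COOH gauche, Ph–OCH3 gauche, COOH–COOH gauche; 1.2 + 0.8 + 0.8 = 2.8 kcal/mol.
COOH at 240° (eclipsed): H–H eclipsed, Ph–OCH3 eclipsed, COOH–COOH eclipsed; 0.9 + 3.2 + 3.5 = 7.6 kcal/mol.
COOH at 300° (staggered): Ph–OCH3 gauche, COOH–COOH gauche, COOH–OCH3 gauche; 0.8 + 0.8 + 0.7 = 2.3 kcal/mol.
The minimum (1.9 kcal/mol) occurs with COOH at 60°.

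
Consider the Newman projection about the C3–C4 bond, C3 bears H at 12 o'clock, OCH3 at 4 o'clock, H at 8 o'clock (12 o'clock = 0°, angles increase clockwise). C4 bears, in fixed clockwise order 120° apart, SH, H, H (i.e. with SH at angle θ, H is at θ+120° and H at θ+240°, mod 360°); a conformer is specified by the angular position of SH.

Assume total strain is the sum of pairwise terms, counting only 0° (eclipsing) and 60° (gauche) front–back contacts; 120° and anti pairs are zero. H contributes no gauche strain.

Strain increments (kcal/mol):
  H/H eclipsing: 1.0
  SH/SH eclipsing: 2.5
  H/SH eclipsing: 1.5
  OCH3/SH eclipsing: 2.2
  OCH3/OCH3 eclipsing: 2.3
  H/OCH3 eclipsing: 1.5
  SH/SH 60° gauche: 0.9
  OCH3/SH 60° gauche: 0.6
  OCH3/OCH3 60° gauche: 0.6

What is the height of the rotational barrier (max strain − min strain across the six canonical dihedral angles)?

SH at 0° (eclipsed): H(0°)/SH(0°) eclipsed 1.5; OCH3(120°)/H(120°) eclipsed 1.5; H(240°)/H(240°) eclipsed 1.0 → 4.0 kcal/mol.
SH at 60° (staggered): OCH3(120°)/SH(60°) gauche 0.6 → 0.6 kcal/mol.
SH at 120° (eclipsed): H(0°)/H(0°) eclipsed 1.0; OCH3(120°)/SH(120°) eclipsed 2.2; H(240°)/H(240°) eclipsed 1.0 → 4.2 kcal/mol.
SH at 180° (staggered): OCH3(120°)/SH(180°) gauche 0.6 → 0.6 kcal/mol.
SH at 240° (eclipsed): H(0°)/H(0°) eclipsed 1.0; OCH3(120°)/H(120°) eclipsed 1.5; H(240°)/SH(240°) eclipsed 1.5 → 4.0 kcal/mol.
SH at 300° (staggered): no non-H gauche contacts → 0.0 kcal/mol.
Max at 120° (4.2 kcal/mol), min at 300° (0.0 kcal/mol); barrier = 4.2 kcal/mol.

4.2 kcal/mol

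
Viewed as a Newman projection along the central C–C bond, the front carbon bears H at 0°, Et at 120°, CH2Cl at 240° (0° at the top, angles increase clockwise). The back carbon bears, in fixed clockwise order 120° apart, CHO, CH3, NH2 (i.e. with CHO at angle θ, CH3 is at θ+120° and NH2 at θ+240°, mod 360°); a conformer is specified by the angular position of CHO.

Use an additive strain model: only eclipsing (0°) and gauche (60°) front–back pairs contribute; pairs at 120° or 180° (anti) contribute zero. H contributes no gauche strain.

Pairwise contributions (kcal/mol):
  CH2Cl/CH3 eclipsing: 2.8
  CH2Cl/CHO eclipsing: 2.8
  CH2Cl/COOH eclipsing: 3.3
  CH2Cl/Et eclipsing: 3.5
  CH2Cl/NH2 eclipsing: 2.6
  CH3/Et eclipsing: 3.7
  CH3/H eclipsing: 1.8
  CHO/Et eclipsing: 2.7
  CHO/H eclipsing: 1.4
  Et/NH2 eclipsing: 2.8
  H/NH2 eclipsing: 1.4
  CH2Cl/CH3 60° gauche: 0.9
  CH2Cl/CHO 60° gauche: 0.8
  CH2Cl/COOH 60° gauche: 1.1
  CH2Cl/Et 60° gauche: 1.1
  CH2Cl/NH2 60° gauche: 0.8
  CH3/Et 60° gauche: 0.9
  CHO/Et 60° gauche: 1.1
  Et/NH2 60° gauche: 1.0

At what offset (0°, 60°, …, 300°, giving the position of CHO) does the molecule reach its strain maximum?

CHO at 0° is eclipsed. H at 0° is eclipsed with CHO at 0° (1.4); Et at 120° is eclipsed with CH3 at 120° (3.7); CH2Cl at 240° is eclipsed with NH2 at 240° (2.6). Total 7.7 kcal/mol.
CHO at 60° is staggered. Et at 120° is gauche with CHO at 60° (1.1); Et at 120° is gauche with CH3 at 180° (0.9); CH2Cl at 240° is gauche with CH3 at 180° (0.9); CH2Cl at 240° is gauche with NH2 at 300° (0.8). Total 3.7 kcal/mol.
CHO at 120° is eclipsed. H at 0° is eclipsed with NH2 at 0° (1.4); Et at 120° is eclipsed with CHO at 120° (2.7); CH2Cl at 240° is eclipsed with CH3 at 240° (2.8). Total 6.9 kcal/mol.
CHO at 180° is staggered. Et at 120° is gauche with CHO at 180° (1.1); Et at 120° is gauche with NH2 at 60° (1.0); CH2Cl at 240° is gauche with CHO at 180° (0.8); CH2Cl at 240° is gauche with CH3 at 300° (0.9). Total 3.8 kcal/mol.
CHO at 240° is eclipsed. H at 0° is eclipsed with CH3 at 0° (1.8); Et at 120° is eclipsed with NH2 at 120° (2.8); CH2Cl at 240° is eclipsed with CHO at 240° (2.8). Total 7.4 kcal/mol.
CHO at 300° is staggered. Et at 120° is gauche with CH3 at 60° (0.9); Et at 120° is gauche with NH2 at 180° (1.0); CH2Cl at 240° is gauche with CHO at 300° (0.8); CH2Cl at 240° is gauche with NH2 at 180° (0.8). Total 3.5 kcal/mol.
The maximum (7.7 kcal/mol) occurs with CHO at 0°.

0°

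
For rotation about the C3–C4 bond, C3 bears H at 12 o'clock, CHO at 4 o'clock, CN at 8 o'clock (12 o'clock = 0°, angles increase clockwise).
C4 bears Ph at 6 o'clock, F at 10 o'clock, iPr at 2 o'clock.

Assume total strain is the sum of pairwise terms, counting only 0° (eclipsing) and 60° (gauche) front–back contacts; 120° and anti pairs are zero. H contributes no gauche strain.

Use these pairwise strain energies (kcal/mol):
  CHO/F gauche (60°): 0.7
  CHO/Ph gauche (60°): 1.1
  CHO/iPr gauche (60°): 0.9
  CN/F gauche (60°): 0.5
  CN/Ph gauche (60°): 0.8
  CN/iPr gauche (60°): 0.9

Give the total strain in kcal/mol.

3.3 kcal/mol

This conformer is staggered. CHO at 120° is gauche with Ph at 180° (1.1); CHO at 120° is gauche with iPr at 60° (0.9); CN at 240° is gauche with Ph at 180° (0.8); CN at 240° is gauche with F at 300° (0.5). Total 3.3 kcal/mol.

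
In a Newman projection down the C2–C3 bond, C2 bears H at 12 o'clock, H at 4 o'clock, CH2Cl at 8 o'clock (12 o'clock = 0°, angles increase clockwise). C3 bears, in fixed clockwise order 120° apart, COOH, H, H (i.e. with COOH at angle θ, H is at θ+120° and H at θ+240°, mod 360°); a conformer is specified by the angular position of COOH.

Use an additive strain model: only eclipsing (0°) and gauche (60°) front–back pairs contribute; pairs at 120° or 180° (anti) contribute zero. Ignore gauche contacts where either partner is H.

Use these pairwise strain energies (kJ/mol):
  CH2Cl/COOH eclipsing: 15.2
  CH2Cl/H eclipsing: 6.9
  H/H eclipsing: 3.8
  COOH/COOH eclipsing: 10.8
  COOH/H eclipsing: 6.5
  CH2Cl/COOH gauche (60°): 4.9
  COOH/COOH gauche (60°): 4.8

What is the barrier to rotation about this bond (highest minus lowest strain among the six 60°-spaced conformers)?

COOH at 0° is eclipsed. H at 0° is eclipsed with COOH at 0° (6.5); H at 120° is eclipsed with H at 120° (3.8); CH2Cl at 240° is eclipsed with H at 240° (6.9). Total 17.2 kJ/mol.
COOH at 60° (staggered): no non-H gauche contacts → 0.0 kJ/mol.
COOH at 120° is eclipsed. H at 0° is eclipsed with H at 0° (3.8); H at 120° is eclipsed with COOH at 120° (6.5); CH2Cl at 240° is eclipsed with H at 240° (6.9). Total 17.2 kJ/mol.
COOH at 180° is staggered. CH2Cl at 240° is gauche with COOH at 180° (4.9). Total 4.9 kJ/mol.
COOH at 240° is eclipsed. H at 0° is eclipsed with H at 0° (3.8); H at 120° is eclipsed with H at 120° (3.8); CH2Cl at 240° is eclipsed with COOH at 240° (15.2). Total 22.8 kJ/mol.
COOH at 300° is staggered. CH2Cl at 240° is gauche with COOH at 300° (4.9). Total 4.9 kJ/mol.
Max at 240° (22.8 kJ/mol), min at 60° (0.0 kJ/mol); barrier = 22.8 kJ/mol.

22.8 kJ/mol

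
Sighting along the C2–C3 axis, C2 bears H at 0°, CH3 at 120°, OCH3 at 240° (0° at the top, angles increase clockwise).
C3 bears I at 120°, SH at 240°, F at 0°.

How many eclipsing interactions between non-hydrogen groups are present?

Non-H eclipsing pairs: CH3(120°)/I(120°); OCH3(240°)/SH(240°) — 2 interactions.

2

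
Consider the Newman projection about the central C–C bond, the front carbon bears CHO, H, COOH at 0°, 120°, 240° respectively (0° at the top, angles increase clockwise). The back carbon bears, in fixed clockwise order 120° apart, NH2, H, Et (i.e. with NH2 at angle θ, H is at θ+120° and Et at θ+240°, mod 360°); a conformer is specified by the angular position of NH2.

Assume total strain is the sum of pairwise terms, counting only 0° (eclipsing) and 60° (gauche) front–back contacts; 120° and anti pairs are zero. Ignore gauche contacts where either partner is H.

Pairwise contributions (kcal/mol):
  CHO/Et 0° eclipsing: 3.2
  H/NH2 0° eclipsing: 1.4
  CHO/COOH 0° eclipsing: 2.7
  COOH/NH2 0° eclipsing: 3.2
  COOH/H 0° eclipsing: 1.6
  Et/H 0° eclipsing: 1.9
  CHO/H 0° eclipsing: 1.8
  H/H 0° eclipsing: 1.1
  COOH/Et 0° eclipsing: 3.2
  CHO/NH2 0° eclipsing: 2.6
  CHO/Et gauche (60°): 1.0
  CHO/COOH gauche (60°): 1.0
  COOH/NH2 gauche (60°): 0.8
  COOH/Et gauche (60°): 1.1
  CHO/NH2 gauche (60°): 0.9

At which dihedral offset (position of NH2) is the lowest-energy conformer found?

180°

NH2 at 0° (eclipsed): CHO(0°)/NH2(0°) eclipsed 2.6; H(120°)/H(120°) eclipsed 1.1; COOH(240°)/Et(240°) eclipsed 3.2 → 6.9 kcal/mol.
NH2 at 60° (staggered): CHO(0°)/NH2(60°) gauche 0.9; CHO(0°)/Et(300°) gauche 1.0; COOH(240°)/Et(300°) gauche 1.1 → 3.0 kcal/mol.
NH2 at 120° (eclipsed): CHO(0°)/Et(0°) eclipsed 3.2; H(120°)/NH2(120°) eclipsed 1.4; COOH(240°)/H(240°) eclipsed 1.6 → 6.2 kcal/mol.
NH2 at 180° (staggered): CHO(0°)/Et(60°) gauche 1.0; COOH(240°)/NH2(180°) gauche 0.8 → 1.8 kcal/mol.
NH2 at 240° (eclipsed): CHO(0°)/H(0°) eclipsed 1.8; H(120°)/Et(120°) eclipsed 1.9; COOH(240°)/NH2(240°) eclipsed 3.2 → 6.9 kcal/mol.
NH2 at 300° (staggered): CHO(0°)/NH2(300°) gauche 0.9; COOH(240°)/NH2(300°) gauche 0.8; COOH(240°)/Et(180°) gauche 1.1 → 2.8 kcal/mol.
The minimum (1.8 kcal/mol) occurs with NH2 at 180°.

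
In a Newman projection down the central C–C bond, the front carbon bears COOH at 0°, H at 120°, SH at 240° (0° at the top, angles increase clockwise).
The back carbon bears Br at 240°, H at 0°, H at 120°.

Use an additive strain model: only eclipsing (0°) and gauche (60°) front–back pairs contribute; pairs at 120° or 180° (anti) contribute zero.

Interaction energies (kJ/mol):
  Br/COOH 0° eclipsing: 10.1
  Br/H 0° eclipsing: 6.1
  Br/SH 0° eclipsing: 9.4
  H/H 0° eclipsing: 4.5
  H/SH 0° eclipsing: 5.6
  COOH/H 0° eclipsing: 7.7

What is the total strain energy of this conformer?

21.6 kJ/mol

This conformer (eclipsed): COOH(0°)/H(0°) eclipsed 7.7; H(120°)/H(120°) eclipsed 4.5; SH(240°)/Br(240°) eclipsed 9.4 → 21.6 kJ/mol.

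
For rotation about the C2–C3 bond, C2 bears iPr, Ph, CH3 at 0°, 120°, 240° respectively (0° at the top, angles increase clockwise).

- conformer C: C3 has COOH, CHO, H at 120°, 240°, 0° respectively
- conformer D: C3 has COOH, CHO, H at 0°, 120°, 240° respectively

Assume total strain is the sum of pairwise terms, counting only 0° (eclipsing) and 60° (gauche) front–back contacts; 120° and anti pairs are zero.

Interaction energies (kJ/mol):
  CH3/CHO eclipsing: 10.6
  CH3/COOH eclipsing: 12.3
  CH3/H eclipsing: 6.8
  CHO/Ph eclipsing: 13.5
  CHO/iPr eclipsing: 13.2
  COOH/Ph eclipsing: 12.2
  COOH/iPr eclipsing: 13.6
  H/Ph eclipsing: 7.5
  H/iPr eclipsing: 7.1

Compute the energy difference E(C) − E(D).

-4.0 kJ/mol

C (eclipsed): iPr(0°)/H(0°) eclipsed 7.1; Ph(120°)/COOH(120°) eclipsed 12.2; CH3(240°)/CHO(240°) eclipsed 10.6 → 29.9 kJ/mol.
D (eclipsed): iPr(0°)/COOH(0°) eclipsed 13.6; Ph(120°)/CHO(120°) eclipsed 13.5; CH3(240°)/H(240°) eclipsed 6.8 → 33.9 kJ/mol.
E(C) − E(D) = 29.9 − 33.9 = -4.0 kJ/mol.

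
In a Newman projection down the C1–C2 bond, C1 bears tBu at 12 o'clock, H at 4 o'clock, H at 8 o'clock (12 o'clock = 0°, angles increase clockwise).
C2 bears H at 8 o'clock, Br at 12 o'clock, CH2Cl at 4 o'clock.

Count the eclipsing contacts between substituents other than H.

Non-H eclipsing pairs: tBu(0°)/Br(0°) — 1 interaction.

1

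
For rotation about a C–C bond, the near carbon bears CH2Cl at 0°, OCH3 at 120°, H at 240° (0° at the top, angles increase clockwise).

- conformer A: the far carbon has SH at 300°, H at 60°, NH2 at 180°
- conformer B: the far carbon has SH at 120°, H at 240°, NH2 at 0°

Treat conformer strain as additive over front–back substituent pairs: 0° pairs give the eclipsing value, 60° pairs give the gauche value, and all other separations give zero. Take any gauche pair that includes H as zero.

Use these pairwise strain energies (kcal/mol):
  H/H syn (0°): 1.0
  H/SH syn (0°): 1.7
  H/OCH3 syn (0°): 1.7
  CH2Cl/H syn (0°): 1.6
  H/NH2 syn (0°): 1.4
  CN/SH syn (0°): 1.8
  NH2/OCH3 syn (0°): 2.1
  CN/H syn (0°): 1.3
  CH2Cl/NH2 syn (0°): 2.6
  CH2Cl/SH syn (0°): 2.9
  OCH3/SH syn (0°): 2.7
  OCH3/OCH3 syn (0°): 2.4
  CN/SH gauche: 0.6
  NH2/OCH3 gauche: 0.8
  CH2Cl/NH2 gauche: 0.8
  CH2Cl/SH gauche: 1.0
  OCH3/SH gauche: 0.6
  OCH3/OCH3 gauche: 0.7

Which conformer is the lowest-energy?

A

A (staggered): CH2Cl(0°)/SH(300°) gauche 1.0; OCH3(120°)/NH2(180°) gauche 0.8 → 1.8 kcal/mol.
B (eclipsed): CH2Cl(0°)/NH2(0°) eclipsed 2.6; OCH3(120°)/SH(120°) eclipsed 2.7; H(240°)/H(240°) eclipsed 1.0 → 6.3 kcal/mol.
A has the lowest total (1.8 kcal/mol).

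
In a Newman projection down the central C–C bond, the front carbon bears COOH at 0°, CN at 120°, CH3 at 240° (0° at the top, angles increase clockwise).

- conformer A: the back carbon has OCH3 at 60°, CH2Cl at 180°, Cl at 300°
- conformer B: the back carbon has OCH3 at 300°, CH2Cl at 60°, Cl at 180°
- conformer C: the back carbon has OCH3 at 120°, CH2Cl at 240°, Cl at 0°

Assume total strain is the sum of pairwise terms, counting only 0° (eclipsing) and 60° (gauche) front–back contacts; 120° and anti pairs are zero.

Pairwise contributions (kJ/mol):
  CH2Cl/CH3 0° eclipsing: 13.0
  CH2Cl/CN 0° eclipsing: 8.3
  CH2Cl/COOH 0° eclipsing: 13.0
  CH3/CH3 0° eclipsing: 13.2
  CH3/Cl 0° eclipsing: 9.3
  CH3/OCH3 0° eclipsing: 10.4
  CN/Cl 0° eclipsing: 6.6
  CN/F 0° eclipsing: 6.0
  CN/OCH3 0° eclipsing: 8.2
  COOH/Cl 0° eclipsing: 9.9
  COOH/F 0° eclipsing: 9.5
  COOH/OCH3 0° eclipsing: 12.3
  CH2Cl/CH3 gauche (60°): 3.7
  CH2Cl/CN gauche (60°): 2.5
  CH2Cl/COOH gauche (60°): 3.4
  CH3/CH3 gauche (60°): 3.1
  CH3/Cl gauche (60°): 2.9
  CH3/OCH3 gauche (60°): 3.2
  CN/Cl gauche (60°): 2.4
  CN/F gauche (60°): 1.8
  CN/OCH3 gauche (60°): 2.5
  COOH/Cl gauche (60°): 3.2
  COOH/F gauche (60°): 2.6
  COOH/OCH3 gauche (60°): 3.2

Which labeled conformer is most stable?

B

A is staggered. COOH at 0° is gauche with OCH3 at 60° (3.2); COOH at 0° is gauche with Cl at 300° (3.2); CN at 120° is gauche with OCH3 at 60° (2.5); CN at 120° is gauche with CH2Cl at 180° (2.5); CH3 at 240° is gauche with CH2Cl at 180° (3.7); CH3 at 240° is gauche with Cl at 300° (2.9). Total 18.0 kJ/mol.
B is staggered. COOH at 0° is gauche with OCH3 at 300° (3.2); COOH at 0° is gauche with CH2Cl at 60° (3.4); CN at 120° is gauche with CH2Cl at 60° (2.5); CN at 120° is gauche with Cl at 180° (2.4); CH3 at 240° is gauche with OCH3 at 300° (3.2); CH3 at 240° is gauche with Cl at 180° (2.9). Total 17.6 kJ/mol.
C is eclipsed. COOH at 0° is eclipsed with Cl at 0° (9.9); CN at 120° is eclipsed with OCH3 at 120° (8.2); CH3 at 240° is eclipsed with CH2Cl at 240° (13.0). Total 31.1 kJ/mol.
B has the lowest total (17.6 kJ/mol).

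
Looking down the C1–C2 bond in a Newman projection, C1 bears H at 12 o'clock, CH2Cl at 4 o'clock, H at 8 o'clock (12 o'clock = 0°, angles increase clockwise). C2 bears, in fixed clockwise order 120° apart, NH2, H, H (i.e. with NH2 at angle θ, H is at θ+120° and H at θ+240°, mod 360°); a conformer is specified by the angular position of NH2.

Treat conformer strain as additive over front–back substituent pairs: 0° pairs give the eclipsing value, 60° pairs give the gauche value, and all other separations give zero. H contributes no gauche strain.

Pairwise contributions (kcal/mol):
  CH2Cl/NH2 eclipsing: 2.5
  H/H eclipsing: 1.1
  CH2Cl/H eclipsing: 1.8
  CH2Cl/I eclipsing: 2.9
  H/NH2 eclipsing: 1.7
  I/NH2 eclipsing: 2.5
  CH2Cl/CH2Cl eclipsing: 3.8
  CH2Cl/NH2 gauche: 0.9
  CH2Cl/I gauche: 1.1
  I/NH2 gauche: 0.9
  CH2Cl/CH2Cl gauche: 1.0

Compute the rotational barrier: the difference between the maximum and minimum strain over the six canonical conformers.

4.7 kcal/mol

NH2 at 0° is eclipsed. H at 0° is eclipsed with NH2 at 0° (1.7); CH2Cl at 120° is eclipsed with H at 120° (1.8); H at 240° is eclipsed with H at 240° (1.1). Total 4.6 kcal/mol.
NH2 at 60° is staggered. CH2Cl at 120° is gauche with NH2 at 60° (0.9). Total 0.9 kcal/mol.
NH2 at 120° is eclipsed. H at 0° is eclipsed with H at 0° (1.1); CH2Cl at 120° is eclipsed with NH2 at 120° (2.5); H at 240° is eclipsed with H at 240° (1.1). Total 4.7 kcal/mol.
NH2 at 180° is staggered. CH2Cl at 120° is gauche with NH2 at 180° (0.9). Total 0.9 kcal/mol.
NH2 at 240° is eclipsed. H at 0° is eclipsed with H at 0° (1.1); CH2Cl at 120° is eclipsed with H at 120° (1.8); H at 240° is eclipsed with NH2 at 240° (1.7). Total 4.6 kcal/mol.
NH2 at 300° (staggered): no non-H gauche contacts → 0.0 kcal/mol.
Max at 120° (4.7 kcal/mol), min at 300° (0.0 kcal/mol); barrier = 4.7 kcal/mol.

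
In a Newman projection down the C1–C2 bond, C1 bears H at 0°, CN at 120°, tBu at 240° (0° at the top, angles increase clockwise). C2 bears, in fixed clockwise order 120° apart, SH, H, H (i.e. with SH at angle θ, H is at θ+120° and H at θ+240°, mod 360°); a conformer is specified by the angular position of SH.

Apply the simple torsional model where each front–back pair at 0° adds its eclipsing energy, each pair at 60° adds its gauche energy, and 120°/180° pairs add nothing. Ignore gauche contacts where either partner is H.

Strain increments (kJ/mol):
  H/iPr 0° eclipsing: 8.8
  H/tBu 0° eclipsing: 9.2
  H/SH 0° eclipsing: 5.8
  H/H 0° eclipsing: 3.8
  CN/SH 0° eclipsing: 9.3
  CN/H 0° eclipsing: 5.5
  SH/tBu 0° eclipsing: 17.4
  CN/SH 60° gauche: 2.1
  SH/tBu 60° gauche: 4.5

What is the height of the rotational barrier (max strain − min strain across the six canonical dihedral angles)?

24.6 kJ/mol

SH at 0° (eclipsed): H(0°)/SH(0°) eclipsed 5.8; CN(120°)/H(120°) eclipsed 5.5; tBu(240°)/H(240°) eclipsed 9.2 → 20.5 kJ/mol.
SH at 60° (staggered): CN(120°)/SH(60°) gauche 2.1 → 2.1 kJ/mol.
SH at 120° (eclipsed): H(0°)/H(0°) eclipsed 3.8; CN(120°)/SH(120°) eclipsed 9.3; tBu(240°)/H(240°) eclipsed 9.2 → 22.3 kJ/mol.
SH at 180° (staggered): CN(120°)/SH(180°) gauche 2.1; tBu(240°)/SH(180°) gauche 4.5 → 6.6 kJ/mol.
SH at 240° (eclipsed): H(0°)/H(0°) eclipsed 3.8; CN(120°)/H(120°) eclipsed 5.5; tBu(240°)/SH(240°) eclipsed 17.4 → 26.7 kJ/mol.
SH at 300° (staggered): tBu(240°)/SH(300°) gauche 4.5 → 4.5 kJ/mol.
Max at 240° (26.7 kJ/mol), min at 60° (2.1 kJ/mol); barrier = 24.6 kJ/mol.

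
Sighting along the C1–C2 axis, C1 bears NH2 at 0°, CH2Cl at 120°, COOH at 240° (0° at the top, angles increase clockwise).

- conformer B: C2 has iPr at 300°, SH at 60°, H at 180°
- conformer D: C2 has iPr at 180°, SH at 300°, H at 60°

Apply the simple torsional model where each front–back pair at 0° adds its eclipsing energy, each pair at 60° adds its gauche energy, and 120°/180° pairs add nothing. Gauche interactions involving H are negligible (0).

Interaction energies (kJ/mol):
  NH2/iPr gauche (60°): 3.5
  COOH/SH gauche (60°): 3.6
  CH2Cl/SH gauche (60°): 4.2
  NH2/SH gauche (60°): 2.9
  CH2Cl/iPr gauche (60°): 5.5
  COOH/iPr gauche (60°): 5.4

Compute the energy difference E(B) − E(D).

-1.4 kJ/mol

B is staggered. NH2 at 0° is gauche with iPr at 300° (3.5); NH2 at 0° is gauche with SH at 60° (2.9); CH2Cl at 120° is gauche with SH at 60° (4.2); COOH at 240° is gauche with iPr at 300° (5.4). Total 16.0 kJ/mol.
D is staggered. NH2 at 0° is gauche with SH at 300° (2.9); CH2Cl at 120° is gauche with iPr at 180° (5.5); COOH at 240° is gauche with iPr at 180° (5.4); COOH at 240° is gauche with SH at 300° (3.6). Total 17.4 kJ/mol.
E(B) − E(D) = 16.0 − 17.4 = -1.4 kJ/mol.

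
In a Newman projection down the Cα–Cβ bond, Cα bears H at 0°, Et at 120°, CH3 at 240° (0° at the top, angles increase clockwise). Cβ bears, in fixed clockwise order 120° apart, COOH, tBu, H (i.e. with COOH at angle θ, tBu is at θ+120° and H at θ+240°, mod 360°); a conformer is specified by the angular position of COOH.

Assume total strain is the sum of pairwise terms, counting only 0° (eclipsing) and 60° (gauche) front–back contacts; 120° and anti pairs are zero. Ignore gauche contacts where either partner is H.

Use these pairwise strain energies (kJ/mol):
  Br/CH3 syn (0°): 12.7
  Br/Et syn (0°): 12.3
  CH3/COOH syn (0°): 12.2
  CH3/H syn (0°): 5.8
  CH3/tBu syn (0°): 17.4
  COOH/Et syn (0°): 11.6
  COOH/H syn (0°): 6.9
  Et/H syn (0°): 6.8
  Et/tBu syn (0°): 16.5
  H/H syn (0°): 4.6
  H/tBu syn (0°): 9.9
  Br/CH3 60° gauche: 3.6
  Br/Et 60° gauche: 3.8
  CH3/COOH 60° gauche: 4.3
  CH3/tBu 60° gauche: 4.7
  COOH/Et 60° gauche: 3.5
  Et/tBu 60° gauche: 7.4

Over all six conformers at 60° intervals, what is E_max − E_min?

21.9 kJ/mol

COOH at 0° (eclipsed): H–COOH eclipsed, Et–tBu eclipsed, CH3–H eclipsed; 6.9 + 16.5 + 5.8 = 29.2 kJ/mol.
COOH at 60° (staggered): Et–COOH gauche, Et–tBu gauche, CH3–tBu gauche; 3.5 + 7.4 + 4.7 = 15.6 kJ/mol.
COOH at 120° (eclipsed): H–H eclipsed, Et–COOH eclipsed, CH3–tBu eclipsed; 4.6 + 11.6 + 17.4 = 33.6 kJ/mol.
COOH at 180° (staggered): Et–COOH gauche, CH3–COOH gauche, CH3–tBu gauche; 3.5 + 4.3 + 4.7 = 12.5 kJ/mol.
COOH at 240° (eclipsed): H–tBu eclipsed, Et–H eclipsed, CH3–COOH eclipsed; 9.9 + 6.8 + 12.2 = 28.9 kJ/mol.
COOH at 300° (staggered): Et–tBu gauche, CH3–COOH gauche; 7.4 + 4.3 = 11.7 kJ/mol.
Max at 120° (33.6 kJ/mol), min at 300° (11.7 kJ/mol); barrier = 21.9 kJ/mol.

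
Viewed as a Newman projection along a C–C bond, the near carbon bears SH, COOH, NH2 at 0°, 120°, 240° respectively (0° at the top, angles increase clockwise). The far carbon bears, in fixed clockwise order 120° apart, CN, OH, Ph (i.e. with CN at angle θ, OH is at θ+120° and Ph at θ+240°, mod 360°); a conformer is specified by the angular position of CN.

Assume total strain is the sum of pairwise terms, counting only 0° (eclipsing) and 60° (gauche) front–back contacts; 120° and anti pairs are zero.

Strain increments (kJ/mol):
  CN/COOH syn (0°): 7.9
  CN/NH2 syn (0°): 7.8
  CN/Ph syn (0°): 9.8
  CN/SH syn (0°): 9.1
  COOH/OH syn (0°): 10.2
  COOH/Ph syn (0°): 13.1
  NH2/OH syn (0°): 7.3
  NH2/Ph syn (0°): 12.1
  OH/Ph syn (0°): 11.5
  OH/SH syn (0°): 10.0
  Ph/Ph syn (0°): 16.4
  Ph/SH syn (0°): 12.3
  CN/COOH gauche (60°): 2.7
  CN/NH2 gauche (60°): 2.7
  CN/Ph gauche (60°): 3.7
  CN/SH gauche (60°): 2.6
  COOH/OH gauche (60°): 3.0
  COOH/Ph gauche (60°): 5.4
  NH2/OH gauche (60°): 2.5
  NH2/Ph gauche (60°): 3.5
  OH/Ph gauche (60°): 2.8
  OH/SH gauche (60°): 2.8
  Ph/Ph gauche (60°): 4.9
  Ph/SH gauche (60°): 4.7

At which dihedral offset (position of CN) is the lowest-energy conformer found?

60°

CN at 0° is eclipsed. SH at 0° is eclipsed with CN at 0° (9.1); COOH at 120° is eclipsed with OH at 120° (10.2); NH2 at 240° is eclipsed with Ph at 240° (12.1). Total 31.4 kJ/mol.
CN at 60° is staggered. SH at 0° is gauche with CN at 60° (2.6); SH at 0° is gauche with Ph at 300° (4.7); COOH at 120° is gauche with CN at 60° (2.7); COOH at 120° is gauche with OH at 180° (3.0); NH2 at 240° is gauche with OH at 180° (2.5); NH2 at 240° is gauche with Ph at 300° (3.5). Total 19.0 kJ/mol.
CN at 120° is eclipsed. SH at 0° is eclipsed with Ph at 0° (12.3); COOH at 120° is eclipsed with CN at 120° (7.9); NH2 at 240° is eclipsed with OH at 240° (7.3). Total 27.5 kJ/mol.
CN at 180° is staggered. SH at 0° is gauche with OH at 300° (2.8); SH at 0° is gauche with Ph at 60° (4.7); COOH at 120° is gauche with CN at 180° (2.7); COOH at 120° is gauche with Ph at 60° (5.4); NH2 at 240° is gauche with CN at 180° (2.7); NH2 at 240° is gauche with OH at 300° (2.5). Total 20.8 kJ/mol.
CN at 240° is eclipsed. SH at 0° is eclipsed with OH at 0° (10.0); COOH at 120° is eclipsed with Ph at 120° (13.1); NH2 at 240° is eclipsed with CN at 240° (7.8). Total 30.9 kJ/mol.
CN at 300° is staggered. SH at 0° is gauche with CN at 300° (2.6); SH at 0° is gauche with OH at 60° (2.8); COOH at 120° is gauche with OH at 60° (3.0); COOH at 120° is gauche with Ph at 180° (5.4); NH2 at 240° is gauche with CN at 300° (2.7); NH2 at 240° is gauche with Ph at 180° (3.5). Total 20.0 kJ/mol.
The minimum (19.0 kJ/mol) occurs with CN at 60°.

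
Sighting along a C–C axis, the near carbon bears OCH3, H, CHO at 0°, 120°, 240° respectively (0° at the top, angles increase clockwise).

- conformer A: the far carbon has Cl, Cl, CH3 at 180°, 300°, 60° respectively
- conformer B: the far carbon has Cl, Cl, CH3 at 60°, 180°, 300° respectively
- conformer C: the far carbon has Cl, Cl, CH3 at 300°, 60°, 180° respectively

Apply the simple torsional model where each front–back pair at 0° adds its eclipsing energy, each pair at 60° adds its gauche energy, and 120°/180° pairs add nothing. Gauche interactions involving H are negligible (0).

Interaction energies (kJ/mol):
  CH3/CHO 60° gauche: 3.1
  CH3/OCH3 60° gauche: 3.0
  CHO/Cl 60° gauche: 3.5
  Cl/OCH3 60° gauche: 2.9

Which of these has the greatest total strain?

A

A (staggered): OCH3–Cl gauche, OCH3–CH3 gauche, CHO–Cl gauche, CHO–Cl gauche; 2.9 + 3.0 + 3.5 + 3.5 = 12.9 kJ/mol.
B (staggered): OCH3–Cl gauche, OCH3–CH3 gauche, CHO–Cl gauche, CHO–CH3 gauche; 2.9 + 3.0 + 3.5 + 3.1 = 12.5 kJ/mol.
C (staggered): OCH3–Cl gauche, OCH3–Cl gauche, CHO–Cl gauche, CHO–CH3 gauche; 2.9 + 2.9 + 3.5 + 3.1 = 12.4 kJ/mol.
A has the highest total (12.9 kJ/mol).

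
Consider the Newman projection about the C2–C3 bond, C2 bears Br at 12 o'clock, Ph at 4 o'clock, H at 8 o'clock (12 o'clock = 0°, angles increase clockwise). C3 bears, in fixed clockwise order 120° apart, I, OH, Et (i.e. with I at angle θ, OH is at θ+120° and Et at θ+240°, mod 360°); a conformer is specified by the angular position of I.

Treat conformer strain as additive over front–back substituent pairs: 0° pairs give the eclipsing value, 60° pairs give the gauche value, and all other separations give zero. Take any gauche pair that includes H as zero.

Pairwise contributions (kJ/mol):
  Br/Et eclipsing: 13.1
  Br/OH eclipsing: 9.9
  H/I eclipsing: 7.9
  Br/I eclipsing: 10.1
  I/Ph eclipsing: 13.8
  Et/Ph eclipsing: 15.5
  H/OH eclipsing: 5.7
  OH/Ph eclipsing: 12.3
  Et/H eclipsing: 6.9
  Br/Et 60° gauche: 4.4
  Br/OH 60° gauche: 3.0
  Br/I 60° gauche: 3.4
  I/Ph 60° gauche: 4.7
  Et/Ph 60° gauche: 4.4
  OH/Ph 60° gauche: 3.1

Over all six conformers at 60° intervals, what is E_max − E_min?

19.4 kJ/mol

I at 0° is eclipsed. Br at 0° is eclipsed with I at 0° (10.1); Ph at 120° is eclipsed with OH at 120° (12.3); H at 240° is eclipsed with Et at 240° (6.9). Total 29.3 kJ/mol.
I at 60° is staggered. Br at 0° is gauche with I at 60° (3.4); Br at 0° is gauche with Et at 300° (4.4); Ph at 120° is gauche with I at 60° (4.7); Ph at 120° is gauche with OH at 180° (3.1). Total 15.6 kJ/mol.
I at 120° is eclipsed. Br at 0° is eclipsed with Et at 0° (13.1); Ph at 120° is eclipsed with I at 120° (13.8); H at 240° is eclipsed with OH at 240° (5.7). Total 32.6 kJ/mol.
I at 180° is staggered. Br at 0° is gauche with OH at 300° (3.0); Br at 0° is gauche with Et at 60° (4.4); Ph at 120° is gauche with I at 180° (4.7); Ph at 120° is gauche with Et at 60° (4.4). Total 16.5 kJ/mol.
I at 240° is eclipsed. Br at 0° is eclipsed with OH at 0° (9.9); Ph at 120° is eclipsed with Et at 120° (15.5); H at 240° is eclipsed with I at 240° (7.9). Total 33.3 kJ/mol.
I at 300° is staggered. Br at 0° is gauche with I at 300° (3.4); Br at 0° is gauche with OH at 60° (3.0); Ph at 120° is gauche with OH at 60° (3.1); Ph at 120° is gauche with Et at 180° (4.4). Total 13.9 kJ/mol.
Max at 240° (33.3 kJ/mol), min at 300° (13.9 kJ/mol); barrier = 19.4 kJ/mol.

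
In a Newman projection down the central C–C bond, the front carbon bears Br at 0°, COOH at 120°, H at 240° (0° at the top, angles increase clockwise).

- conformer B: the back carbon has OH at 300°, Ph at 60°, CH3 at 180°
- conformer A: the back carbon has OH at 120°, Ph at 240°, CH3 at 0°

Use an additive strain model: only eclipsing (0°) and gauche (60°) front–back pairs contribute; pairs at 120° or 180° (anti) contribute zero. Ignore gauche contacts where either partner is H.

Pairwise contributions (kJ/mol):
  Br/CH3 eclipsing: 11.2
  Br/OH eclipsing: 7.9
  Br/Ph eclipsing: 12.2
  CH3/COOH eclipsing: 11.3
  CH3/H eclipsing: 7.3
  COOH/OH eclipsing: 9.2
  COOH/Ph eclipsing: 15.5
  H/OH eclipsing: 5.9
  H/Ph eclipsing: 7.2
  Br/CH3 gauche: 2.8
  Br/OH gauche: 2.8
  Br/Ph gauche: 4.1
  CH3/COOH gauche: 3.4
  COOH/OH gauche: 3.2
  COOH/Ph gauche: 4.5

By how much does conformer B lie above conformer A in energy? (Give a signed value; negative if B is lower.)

B is staggered. Br at 0° is gauche with OH at 300° (2.8); Br at 0° is gauche with Ph at 60° (4.1); COOH at 120° is gauche with Ph at 60° (4.5); COOH at 120° is gauche with CH3 at 180° (3.4). Total 14.8 kJ/mol.
A is eclipsed. Br at 0° is eclipsed with CH3 at 0° (11.2); COOH at 120° is eclipsed with OH at 120° (9.2); H at 240° is eclipsed with Ph at 240° (7.2). Total 27.6 kJ/mol.
E(B) − E(A) = 14.8 − 27.6 = -12.8 kJ/mol.

-12.8 kJ/mol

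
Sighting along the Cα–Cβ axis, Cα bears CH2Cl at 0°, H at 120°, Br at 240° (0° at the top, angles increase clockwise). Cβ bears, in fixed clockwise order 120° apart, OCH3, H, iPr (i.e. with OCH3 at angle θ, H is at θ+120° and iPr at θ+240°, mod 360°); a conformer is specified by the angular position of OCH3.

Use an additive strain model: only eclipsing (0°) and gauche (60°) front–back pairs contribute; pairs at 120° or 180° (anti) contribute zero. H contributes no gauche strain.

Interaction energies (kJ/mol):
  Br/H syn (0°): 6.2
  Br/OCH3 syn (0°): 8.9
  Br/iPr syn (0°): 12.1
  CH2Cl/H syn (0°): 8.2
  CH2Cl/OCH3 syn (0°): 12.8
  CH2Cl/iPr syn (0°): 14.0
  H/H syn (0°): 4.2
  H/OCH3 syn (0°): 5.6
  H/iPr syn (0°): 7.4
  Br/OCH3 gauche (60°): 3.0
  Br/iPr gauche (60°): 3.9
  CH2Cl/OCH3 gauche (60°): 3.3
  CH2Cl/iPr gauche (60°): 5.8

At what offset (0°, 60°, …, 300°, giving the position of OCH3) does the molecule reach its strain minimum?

180°

OCH3 at 0° (eclipsed): CH2Cl–OCH3 eclipsed, H–H eclipsed, Br–iPr eclipsed; 12.8 + 4.2 + 12.1 = 29.1 kJ/mol.
OCH3 at 60° (staggered): CH2Cl–OCH3 gauche, CH2Cl–iPr gauche, Br–iPr gauche; 3.3 + 5.8 + 3.9 = 13.0 kJ/mol.
OCH3 at 120° (eclipsed): CH2Cl–iPr eclipsed, H–OCH3 eclipsed, Br–H eclipsed; 14.0 + 5.6 + 6.2 = 25.8 kJ/mol.
OCH3 at 180° (staggered): CH2Cl–iPr gauche, Br–OCH3 gauche; 5.8 + 3.0 = 8.8 kJ/mol.
OCH3 at 240° (eclipsed): CH2Cl–H eclipsed, H–iPr eclipsed, Br–OCH3 eclipsed; 8.2 + 7.4 + 8.9 = 24.5 kJ/mol.
OCH3 at 300° (staggered): CH2Cl–OCH3 gauche, Br–OCH3 gauche, Br–iPr gauche; 3.3 + 3.0 + 3.9 = 10.2 kJ/mol.
The minimum (8.8 kJ/mol) occurs with OCH3 at 180°.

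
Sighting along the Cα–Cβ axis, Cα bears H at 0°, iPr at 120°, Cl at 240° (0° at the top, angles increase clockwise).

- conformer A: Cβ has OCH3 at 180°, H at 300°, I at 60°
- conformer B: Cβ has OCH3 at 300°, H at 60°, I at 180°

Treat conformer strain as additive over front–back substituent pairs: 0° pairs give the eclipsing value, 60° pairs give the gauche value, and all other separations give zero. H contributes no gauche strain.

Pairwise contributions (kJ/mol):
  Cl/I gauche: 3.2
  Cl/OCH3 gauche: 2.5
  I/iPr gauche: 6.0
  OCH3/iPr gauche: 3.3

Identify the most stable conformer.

A is staggered. iPr at 120° is gauche with OCH3 at 180° (3.3); iPr at 120° is gauche with I at 60° (6.0); Cl at 240° is gauche with OCH3 at 180° (2.5). Total 11.8 kJ/mol.
B is staggered. iPr at 120° is gauche with I at 180° (6.0); Cl at 240° is gauche with OCH3 at 300° (2.5); Cl at 240° is gauche with I at 180° (3.2). Total 11.7 kJ/mol.
B has the lowest total (11.7 kJ/mol).

B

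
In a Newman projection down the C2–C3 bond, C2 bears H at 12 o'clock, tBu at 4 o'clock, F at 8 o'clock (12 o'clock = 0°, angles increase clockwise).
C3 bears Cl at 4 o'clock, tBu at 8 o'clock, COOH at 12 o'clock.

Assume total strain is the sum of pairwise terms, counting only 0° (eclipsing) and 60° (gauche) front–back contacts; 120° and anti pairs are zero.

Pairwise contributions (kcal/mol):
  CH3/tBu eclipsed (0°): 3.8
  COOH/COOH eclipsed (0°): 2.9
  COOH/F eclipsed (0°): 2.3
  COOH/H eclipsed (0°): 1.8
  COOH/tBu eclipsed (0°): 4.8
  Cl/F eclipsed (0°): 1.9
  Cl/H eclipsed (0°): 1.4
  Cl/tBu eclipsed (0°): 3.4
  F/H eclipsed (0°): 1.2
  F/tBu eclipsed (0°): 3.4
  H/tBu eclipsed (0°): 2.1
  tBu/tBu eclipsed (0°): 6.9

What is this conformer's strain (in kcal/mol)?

8.6 kcal/mol

This conformer is eclipsed. H at 0° is eclipsed with COOH at 0° (1.8); tBu at 120° is eclipsed with Cl at 120° (3.4); F at 240° is eclipsed with tBu at 240° (3.4). Total 8.6 kcal/mol.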